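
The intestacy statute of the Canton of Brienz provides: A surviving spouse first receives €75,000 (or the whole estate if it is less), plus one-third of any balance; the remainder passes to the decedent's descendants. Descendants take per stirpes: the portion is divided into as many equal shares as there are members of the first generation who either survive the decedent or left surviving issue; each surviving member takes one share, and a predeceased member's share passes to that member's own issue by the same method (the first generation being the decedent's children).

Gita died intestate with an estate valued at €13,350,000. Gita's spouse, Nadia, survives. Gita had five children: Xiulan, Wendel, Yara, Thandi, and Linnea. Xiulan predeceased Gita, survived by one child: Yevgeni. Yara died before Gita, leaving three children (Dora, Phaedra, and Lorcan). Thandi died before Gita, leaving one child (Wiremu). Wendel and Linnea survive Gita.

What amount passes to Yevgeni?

Yevgeni receives €1,770,000.

Nadia first takes €75,000, leaving a balance of €13,275,000. Nadia then takes one-third of the balance (€4,425,000), for a total of €4,500,000. The remaining €8,850,000 passes to the descendants.
The descendants' portion (€8,850,000) is divided into 5 shares of €1,770,000: Wendel and Linnea each take €1,770,000; Xiulan's €1,770,000 share passes to Xiulan's issue; Yara's €1,770,000 share passes to Yara's issue; Thandi's €1,770,000 share passes to Thandi's issue.
Xiulan's share (€1,770,000) passes entirely to Yevgeni.
Yara's share (€1,770,000) is divided into 3 shares of €590,000: Dora, Phaedra, and Lorcan each take €590,000.
Thandi's share (€1,770,000) passes entirely to Wiremu.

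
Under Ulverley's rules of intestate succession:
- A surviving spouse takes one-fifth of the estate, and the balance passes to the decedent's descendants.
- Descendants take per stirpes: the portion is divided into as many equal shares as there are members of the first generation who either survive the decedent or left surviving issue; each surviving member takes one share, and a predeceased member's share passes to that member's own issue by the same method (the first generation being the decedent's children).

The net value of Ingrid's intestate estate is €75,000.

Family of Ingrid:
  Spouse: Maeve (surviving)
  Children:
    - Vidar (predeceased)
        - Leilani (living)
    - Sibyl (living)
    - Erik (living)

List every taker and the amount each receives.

Maeve takes one-fifth of €75,000 = €15,000. The remaining €60,000 passes to the descendants.
The descendants' portion (€60,000) is divided into 3 shares of €20,000: Sibyl and Erik each take €20,000; Vidar's €20,000 share passes to Vidar's issue.
Vidar's share (€20,000) passes entirely to Leilani.

Maeve: €15,000; Leilani: €20,000; Sibyl: €20,000; Erik: €20,000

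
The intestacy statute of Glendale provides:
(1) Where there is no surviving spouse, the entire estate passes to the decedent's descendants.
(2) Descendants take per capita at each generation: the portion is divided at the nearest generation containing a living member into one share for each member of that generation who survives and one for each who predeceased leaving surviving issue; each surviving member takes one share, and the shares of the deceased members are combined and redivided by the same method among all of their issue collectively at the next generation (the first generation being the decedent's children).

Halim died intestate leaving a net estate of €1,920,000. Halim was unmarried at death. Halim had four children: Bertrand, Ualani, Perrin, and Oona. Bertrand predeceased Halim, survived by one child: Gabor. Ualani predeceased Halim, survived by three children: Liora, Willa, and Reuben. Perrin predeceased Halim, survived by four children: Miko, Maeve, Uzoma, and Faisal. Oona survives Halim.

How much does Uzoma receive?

Uzoma receives €180,000.

The entire €1,920,000 passes to the descendants.
That amount (€1,920,000) is divided at the children's generation into 4 shares of €480,000. Oona takes €480,000. The 3 shares of the deceased (Bertrand, Ualani, and Perrin) are combined into a pool of €1,440,000.
That pool (€1,440,000) is divided at the grandchildren's generation equally among Gabor, Liora, Willa, Reuben, Miko, Maeve, Uzoma, and Faisal: €180,000 each.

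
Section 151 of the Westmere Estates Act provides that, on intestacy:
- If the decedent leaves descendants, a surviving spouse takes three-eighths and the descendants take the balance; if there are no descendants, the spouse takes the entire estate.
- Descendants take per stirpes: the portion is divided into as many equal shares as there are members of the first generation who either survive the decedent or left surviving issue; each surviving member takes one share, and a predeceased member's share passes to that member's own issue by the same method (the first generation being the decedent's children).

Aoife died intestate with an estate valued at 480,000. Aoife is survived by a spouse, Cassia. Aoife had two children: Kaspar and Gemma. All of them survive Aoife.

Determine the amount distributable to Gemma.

Gemma receives 150,000.

Cassia takes three-eighths of 480,000 = 180,000. The remaining 300,000 passes to the descendants.
The descendants' portion (300,000) is divided into 2 shares of 150,000: Kaspar and Gemma each take 150,000.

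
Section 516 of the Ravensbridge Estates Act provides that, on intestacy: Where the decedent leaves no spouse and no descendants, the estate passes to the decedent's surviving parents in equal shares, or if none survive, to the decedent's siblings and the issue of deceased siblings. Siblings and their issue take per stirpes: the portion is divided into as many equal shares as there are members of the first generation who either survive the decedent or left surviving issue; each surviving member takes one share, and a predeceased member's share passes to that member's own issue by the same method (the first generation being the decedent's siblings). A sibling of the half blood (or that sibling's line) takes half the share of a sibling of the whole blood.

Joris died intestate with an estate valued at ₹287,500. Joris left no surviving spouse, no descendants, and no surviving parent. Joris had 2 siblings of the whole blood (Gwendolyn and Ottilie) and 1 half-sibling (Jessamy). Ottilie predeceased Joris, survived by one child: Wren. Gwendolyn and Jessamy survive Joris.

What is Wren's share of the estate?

Wren receives ₹115,000.

The entire ₹287,500 passes to the siblings and their issue.
Counting each half-blood sibling's line as half a unit, there are 5/2 units in ₹287,500, so one unit is ₹115,000. Whole-blood lines (Gwendolyn and Ottilie) take ₹115,000 each; half-blood lines (Jessamy) take ₹57,500 each.
Ottilie's share (₹115,000) passes entirely to Wren.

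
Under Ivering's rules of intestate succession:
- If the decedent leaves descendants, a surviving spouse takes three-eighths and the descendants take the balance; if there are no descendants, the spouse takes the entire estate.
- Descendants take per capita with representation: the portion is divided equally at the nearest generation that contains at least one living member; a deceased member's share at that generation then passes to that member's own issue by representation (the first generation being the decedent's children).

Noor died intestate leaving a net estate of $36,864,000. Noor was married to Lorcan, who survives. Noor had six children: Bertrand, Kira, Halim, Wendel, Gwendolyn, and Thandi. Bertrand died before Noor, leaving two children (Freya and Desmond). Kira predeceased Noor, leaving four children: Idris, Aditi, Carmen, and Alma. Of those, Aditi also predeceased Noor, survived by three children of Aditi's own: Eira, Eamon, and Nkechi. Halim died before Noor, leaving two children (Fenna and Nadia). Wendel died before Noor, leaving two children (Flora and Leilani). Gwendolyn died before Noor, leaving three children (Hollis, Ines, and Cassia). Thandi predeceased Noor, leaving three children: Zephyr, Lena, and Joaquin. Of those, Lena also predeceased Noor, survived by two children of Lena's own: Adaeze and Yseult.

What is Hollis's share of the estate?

Hollis receives $1,440,000.

Lorcan takes three-eighths of $36,864,000 = $13,824,000. The remaining $23,040,000 passes to the descendants.
No child survives, so the initial division is made at the grandchildren's generation.
The descendants' portion ($23,040,000) is divided into 16 shares of $1,440,000: Freya, Desmond, Idris, Carmen, Alma, Fenna, Nadia, Flora, Leilani, Hollis, Ines, Cassia, Zephyr, and Joaquin each take $1,440,000; Aditi's $1,440,000 share passes to Aditi's issue; Lena's $1,440,000 share passes to Lena's issue.
Aditi's share ($1,440,000) is divided into 3 shares of $480,000: Eira, Eamon, and Nkechi each take $480,000.
Lena's share ($1,440,000) is divided into 2 shares of $720,000: Adaeze and Yseult each take $720,000.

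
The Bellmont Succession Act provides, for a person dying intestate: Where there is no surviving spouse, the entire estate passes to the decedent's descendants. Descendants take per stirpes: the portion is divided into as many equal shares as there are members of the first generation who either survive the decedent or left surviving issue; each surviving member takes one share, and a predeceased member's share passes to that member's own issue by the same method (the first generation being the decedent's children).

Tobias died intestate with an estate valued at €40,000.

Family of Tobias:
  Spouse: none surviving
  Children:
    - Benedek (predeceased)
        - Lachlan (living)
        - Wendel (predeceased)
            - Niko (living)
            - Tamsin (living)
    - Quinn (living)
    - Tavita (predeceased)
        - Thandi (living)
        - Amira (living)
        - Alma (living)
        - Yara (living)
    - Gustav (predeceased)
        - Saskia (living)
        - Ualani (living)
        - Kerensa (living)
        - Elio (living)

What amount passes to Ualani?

Ualani receives €2,500.

The entire €40,000 passes to the descendants.
That amount (€40,000) is divided into 4 shares of €10,000: Quinn takes €10,000; Benedek's €10,000 share passes to Benedek's issue; Tavita's €10,000 share passes to Tavita's issue; Gustav's €10,000 share passes to Gustav's issue.
Benedek's share (€10,000) is divided into 2 shares of €5,000: Lachlan takes €5,000; Wendel's €5,000 share passes to Wendel's issue.
Wendel's share (€5,000) is divided into 2 shares of €2,500: Niko and Tamsin each take €2,500.
Tavita's share (€10,000) is divided into 4 shares of €2,500: Thandi, Amira, Alma, and Yara each take €2,500.
Gustav's share (€10,000) is divided into 4 shares of €2,500: Saskia, Ualani, Kerensa, and Elio each take €2,500.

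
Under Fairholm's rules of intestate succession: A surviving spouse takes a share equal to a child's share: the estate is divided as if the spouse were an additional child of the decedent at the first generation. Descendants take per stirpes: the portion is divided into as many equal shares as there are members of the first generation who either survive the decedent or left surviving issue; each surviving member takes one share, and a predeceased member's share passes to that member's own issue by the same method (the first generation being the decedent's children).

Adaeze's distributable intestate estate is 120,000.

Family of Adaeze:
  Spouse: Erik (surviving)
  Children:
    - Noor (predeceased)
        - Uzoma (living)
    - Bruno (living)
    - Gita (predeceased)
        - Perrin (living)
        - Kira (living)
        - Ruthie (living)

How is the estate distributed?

The spouse counts as an additional share at the children's level, so there are 4 primary shares of 30,000. Erik takes one such share (30,000).
The children's combined portion (90,000) is divided into 3 shares of 30,000: Bruno takes 30,000; Noor's 30,000 share passes to Noor's issue; Gita's 30,000 share passes to Gita's issue.
Noor's share (30,000) passes entirely to Uzoma.
Gita's share (30,000) is divided into 3 shares of 10,000: Perrin, Kira, and Ruthie each take 10,000.

Erik: 30,000; Uzoma: 30,000; Bruno: 30,000; Perrin: 10,000; Kira: 10,000; Ruthie: 10,000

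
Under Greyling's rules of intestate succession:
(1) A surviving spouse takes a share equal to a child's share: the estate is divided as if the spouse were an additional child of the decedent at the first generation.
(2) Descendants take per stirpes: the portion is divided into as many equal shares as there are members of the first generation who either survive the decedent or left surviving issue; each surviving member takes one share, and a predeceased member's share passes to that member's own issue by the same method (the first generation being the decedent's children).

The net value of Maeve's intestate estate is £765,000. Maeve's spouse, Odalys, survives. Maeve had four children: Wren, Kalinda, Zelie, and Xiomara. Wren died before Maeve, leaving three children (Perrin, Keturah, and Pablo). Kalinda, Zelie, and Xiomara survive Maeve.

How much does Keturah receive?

The spouse counts as an additional share at the children's level, so there are 5 primary shares of £153,000. Odalys takes one such share (£153,000).
The children's combined portion (£612,000) is divided into 4 shares of £153,000: Kalinda, Zelie, and Xiomara each take £153,000; Wren's £153,000 share passes to Wren's issue.
Wren's share (£153,000) is divided into 3 shares of £51,000: Perrin, Keturah, and Pablo each take £51,000.

Keturah receives £51,000.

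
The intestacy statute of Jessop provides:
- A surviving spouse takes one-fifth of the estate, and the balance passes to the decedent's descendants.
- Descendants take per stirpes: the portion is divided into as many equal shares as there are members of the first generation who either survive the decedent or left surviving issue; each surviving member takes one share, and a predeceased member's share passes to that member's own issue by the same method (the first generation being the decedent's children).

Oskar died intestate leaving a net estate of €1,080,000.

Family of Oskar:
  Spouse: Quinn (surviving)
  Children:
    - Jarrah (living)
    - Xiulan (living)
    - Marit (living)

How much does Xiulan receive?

Xiulan receives €288,000.

Quinn takes one-fifth of €1,080,000 = €216,000. The remaining €864,000 passes to the descendants.
The descendants' portion (€864,000) is divided into 3 shares of €288,000: Jarrah, Xiulan, and Marit each take €288,000.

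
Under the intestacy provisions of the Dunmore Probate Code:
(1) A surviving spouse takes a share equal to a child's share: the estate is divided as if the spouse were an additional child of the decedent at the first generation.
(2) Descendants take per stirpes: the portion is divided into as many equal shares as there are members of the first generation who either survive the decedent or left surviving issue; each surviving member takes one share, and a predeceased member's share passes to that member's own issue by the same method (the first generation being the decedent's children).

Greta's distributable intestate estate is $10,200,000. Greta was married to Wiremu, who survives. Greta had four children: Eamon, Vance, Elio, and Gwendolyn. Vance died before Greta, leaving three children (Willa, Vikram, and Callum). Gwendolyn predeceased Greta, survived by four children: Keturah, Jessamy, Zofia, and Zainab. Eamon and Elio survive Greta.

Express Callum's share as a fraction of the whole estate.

Callum receives 1/15 of the estate.

The spouse counts as an additional share at the children's level, so there are 5 primary shares of $2,040,000. Wiremu takes one such share ($2,040,000).
The children's combined portion ($8,160,000) is divided into 4 shares of $2,040,000: Eamon and Elio each take $2,040,000; Vance's $2,040,000 share passes to Vance's issue; Gwendolyn's $2,040,000 share passes to Gwendolyn's issue.
Vance's share ($2,040,000) is divided into 3 shares of $680,000: Willa, Vikram, and Callum each take $680,000.
Gwendolyn's share ($2,040,000) is divided into 4 shares of $510,000: Keturah, Jessamy, Zofia, and Zainab each take $510,000.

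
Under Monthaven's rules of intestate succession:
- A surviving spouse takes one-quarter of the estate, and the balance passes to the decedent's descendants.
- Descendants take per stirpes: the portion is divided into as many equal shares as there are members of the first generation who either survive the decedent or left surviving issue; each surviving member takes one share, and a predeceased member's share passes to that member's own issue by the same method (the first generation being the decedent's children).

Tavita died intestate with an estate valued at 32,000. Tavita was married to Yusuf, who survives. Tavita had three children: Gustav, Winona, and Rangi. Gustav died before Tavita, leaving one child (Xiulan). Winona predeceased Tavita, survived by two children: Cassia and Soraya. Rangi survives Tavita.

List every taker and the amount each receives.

Yusuf: 8,000; Xiulan: 8,000; Cassia: 4,000; Soraya: 4,000; Rangi: 8,000

Yusuf takes one-quarter of 32,000 = 8,000. The remaining 24,000 passes to the descendants.
The descendants' portion (24,000) is divided into 3 shares of 8,000: Rangi takes 8,000; Gustav's 8,000 share passes to Gustav's issue; Winona's 8,000 share passes to Winona's issue.
Gustav's share (8,000) passes entirely to Xiulan.
Winona's share (8,000) is divided into 2 shares of 4,000: Cassia and Soraya each take 4,000.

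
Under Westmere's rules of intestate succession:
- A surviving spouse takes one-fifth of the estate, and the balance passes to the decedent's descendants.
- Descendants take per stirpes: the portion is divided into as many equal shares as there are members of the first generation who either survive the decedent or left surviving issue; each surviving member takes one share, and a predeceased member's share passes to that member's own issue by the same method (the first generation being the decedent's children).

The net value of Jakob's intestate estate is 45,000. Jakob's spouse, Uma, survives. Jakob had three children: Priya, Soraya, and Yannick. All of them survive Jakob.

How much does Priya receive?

Uma takes one-fifth of 45,000 = 9,000. The remaining 36,000 passes to the descendants.
The descendants' portion (36,000) is divided into 3 shares of 12,000: Priya, Soraya, and Yannick each take 12,000.

Priya receives 12,000.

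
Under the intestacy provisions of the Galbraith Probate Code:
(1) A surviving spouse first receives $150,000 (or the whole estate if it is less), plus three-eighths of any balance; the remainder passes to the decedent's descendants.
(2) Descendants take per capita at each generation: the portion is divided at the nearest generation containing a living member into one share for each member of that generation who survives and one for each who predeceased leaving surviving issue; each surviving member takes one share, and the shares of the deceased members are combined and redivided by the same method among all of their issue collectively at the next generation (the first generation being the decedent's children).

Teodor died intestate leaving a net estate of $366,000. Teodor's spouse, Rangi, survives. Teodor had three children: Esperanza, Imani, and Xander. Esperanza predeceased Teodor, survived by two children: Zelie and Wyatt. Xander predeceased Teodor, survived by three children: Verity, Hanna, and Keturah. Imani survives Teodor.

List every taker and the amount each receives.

Rangi: $231,000; Zelie: $18,000; Wyatt: $18,000; Imani: $45,000; Verity: $18,000; Hanna: $18,000; Keturah: $18,000

Rangi first takes $150,000, leaving a balance of $216,000. Rangi then takes three-eighths of the balance ($81,000), for a total of $231,000. The remaining $135,000 passes to the descendants.
The descendants' portion ($135,000) is divided at the children's generation into 3 shares of $45,000. Imani takes $45,000. The 2 shares of the deceased (Esperanza and Xander) are combined into a pool of $90,000.
That pool ($90,000) is divided at the grandchildren's generation equally among Zelie, Wyatt, Verity, Hanna, and Keturah: $18,000 each.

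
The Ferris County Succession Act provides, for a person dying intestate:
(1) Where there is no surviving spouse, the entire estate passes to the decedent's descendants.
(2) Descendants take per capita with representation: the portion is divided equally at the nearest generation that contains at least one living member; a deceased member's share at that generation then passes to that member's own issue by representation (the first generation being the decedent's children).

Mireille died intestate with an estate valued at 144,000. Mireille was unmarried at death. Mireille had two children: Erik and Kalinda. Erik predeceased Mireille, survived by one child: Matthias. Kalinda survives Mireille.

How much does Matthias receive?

Matthias receives 72,000.

The entire 144,000 passes to the descendants.
That amount (144,000) is divided into 2 shares of 72,000: Kalinda takes 72,000; Erik's 72,000 share passes to Erik's issue.
Erik's share (72,000) passes entirely to Matthias.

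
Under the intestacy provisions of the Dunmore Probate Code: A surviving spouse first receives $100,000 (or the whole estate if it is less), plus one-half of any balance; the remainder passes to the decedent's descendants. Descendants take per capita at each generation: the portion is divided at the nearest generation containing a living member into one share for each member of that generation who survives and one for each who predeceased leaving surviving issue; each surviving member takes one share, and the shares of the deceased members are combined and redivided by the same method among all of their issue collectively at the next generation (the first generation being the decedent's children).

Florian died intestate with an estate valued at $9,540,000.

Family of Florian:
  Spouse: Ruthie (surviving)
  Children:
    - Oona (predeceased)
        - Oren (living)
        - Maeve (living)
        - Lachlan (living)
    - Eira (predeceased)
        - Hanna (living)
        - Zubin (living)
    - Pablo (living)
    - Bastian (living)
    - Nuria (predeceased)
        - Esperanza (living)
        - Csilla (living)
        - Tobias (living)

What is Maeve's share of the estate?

Maeve receives $354,000.

Ruthie first takes $100,000, leaving a balance of $9,440,000. Ruthie then takes one-half of the balance ($4,720,000), for a total of $4,820,000. The remaining $4,720,000 passes to the descendants.
The descendants' portion ($4,720,000) is divided at the children's generation into 5 shares of $944,000. Pablo and Bastian each take $944,000. The 3 shares of the deceased (Oona, Eira, and Nuria) are combined into a pool of $2,832,000.
That pool ($2,832,000) is divided at the grandchildren's generation equally among Oren, Maeve, Lachlan, Hanna, Zubin, Esperanza, Csilla, and Tobias: $354,000 each.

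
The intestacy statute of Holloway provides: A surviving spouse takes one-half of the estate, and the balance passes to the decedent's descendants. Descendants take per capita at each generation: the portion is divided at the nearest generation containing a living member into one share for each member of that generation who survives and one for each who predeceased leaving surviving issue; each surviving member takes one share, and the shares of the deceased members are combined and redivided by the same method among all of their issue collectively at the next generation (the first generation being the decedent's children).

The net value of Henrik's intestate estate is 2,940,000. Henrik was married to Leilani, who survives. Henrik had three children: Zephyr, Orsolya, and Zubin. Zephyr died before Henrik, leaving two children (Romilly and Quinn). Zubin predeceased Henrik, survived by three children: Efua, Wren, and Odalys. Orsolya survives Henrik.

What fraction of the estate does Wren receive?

Leilani takes one-half of 2,940,000 = 1,470,000. The remaining 1,470,000 passes to the descendants.
The descendants' portion (1,470,000) is divided at the children's generation into 3 shares of 490,000. Orsolya takes 490,000. The 2 shares of the deceased (Zephyr and Zubin) are combined into a pool of 980,000.
That pool (980,000) is divided at the grandchildren's generation equally among Romilly, Quinn, Efua, Wren, and Odalys: 196,000 each.

Wren receives 1/15 of the estate.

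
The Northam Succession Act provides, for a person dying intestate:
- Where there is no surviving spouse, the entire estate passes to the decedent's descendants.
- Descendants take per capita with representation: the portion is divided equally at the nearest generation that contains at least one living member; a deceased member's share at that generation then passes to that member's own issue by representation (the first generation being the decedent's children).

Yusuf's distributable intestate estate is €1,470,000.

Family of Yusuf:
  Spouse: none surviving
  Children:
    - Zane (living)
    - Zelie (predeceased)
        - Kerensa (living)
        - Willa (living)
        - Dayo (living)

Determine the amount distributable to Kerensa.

The entire €1,470,000 passes to the descendants.
That amount (€1,470,000) is divided into 2 shares of €735,000: Zane takes €735,000; Zelie's €735,000 share passes to Zelie's issue.
Zelie's share (€735,000) is divided into 3 shares of €245,000: Kerensa, Willa, and Dayo each take €245,000.

Kerensa receives €245,000.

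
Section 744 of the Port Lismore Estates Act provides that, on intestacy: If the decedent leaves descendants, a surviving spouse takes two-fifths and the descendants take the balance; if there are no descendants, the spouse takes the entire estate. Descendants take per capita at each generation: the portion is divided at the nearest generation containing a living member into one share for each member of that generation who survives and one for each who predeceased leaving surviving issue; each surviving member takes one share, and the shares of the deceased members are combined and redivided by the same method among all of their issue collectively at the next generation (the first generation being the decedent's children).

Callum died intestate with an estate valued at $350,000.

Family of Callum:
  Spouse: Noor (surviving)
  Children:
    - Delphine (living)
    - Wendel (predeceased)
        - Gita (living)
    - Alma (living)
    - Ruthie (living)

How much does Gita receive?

Noor takes two-fifths of $350,000 = $140,000. The remaining $210,000 passes to the descendants.
The descendants' portion ($210,000) is divided at the children's generation into 4 shares of $52,500. Delphine, Alma, and Ruthie each take $52,500. The remaining share for the deceased Wendel ($52,500) is carried to the next generation.
That pool ($52,500) passes entirely to Gita, the sole taker at the grandchildren's generation.

Gita receives $52,500.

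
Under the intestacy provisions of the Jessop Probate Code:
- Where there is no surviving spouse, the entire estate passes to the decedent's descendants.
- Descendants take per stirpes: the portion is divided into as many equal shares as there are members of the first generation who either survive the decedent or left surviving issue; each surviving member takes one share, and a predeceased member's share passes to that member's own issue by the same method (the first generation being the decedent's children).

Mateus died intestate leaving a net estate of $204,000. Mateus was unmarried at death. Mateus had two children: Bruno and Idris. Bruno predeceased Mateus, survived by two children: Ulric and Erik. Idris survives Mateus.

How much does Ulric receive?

The entire $204,000 passes to the descendants.
That amount ($204,000) is divided into 2 shares of $102,000: Idris takes $102,000; Bruno's $102,000 share passes to Bruno's issue.
Bruno's share ($102,000) is divided into 2 shares of $51,000: Ulric and Erik each take $51,000.

Ulric receives $51,000.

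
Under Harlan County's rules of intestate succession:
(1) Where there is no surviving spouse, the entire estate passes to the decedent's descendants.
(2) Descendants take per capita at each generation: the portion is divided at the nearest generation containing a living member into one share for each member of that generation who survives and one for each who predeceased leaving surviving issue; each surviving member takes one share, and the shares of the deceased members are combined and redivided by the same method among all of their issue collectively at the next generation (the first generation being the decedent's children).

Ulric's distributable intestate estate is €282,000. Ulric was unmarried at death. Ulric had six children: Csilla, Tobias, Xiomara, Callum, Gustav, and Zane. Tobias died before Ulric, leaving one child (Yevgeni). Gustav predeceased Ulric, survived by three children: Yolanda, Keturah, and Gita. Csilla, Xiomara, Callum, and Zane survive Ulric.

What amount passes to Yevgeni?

Yevgeni receives €23,500.

The entire €282,000 passes to the descendants.
That amount (€282,000) is divided at the children's generation into 6 shares of €47,000. Csilla, Xiomara, Callum, and Zane each take €47,000. The 2 shares of the deceased (Tobias and Gustav) are combined into a pool of €94,000.
That pool (€94,000) is divided at the grandchildren's generation equally among Yevgeni, Yolanda, Keturah, and Gita: €23,500 each.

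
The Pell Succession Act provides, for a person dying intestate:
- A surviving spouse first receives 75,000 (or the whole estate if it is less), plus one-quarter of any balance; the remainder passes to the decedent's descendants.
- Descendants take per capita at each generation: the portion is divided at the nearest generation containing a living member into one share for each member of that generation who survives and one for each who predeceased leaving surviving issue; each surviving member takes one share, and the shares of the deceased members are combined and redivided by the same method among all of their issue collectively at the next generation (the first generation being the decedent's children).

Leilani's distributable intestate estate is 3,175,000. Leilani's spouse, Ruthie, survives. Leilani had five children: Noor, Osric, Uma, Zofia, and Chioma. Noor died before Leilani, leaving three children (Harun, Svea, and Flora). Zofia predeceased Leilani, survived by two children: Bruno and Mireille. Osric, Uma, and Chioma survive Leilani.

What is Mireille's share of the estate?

Mireille receives 186,000.

Ruthie first takes 75,000, leaving a balance of 3,100,000. Ruthie then takes one-quarter of the balance (775,000), for a total of 850,000. The remaining 2,325,000 passes to the descendants.
The descendants' portion (2,325,000) is divided at the children's generation into 5 shares of 465,000. Osric, Uma, and Chioma each take 465,000. The 2 shares of the deceased (Noor and Zofia) are combined into a pool of 930,000.
That pool (930,000) is divided at the grandchildren's generation equally among Harun, Svea, Flora, Bruno, and Mireille: 186,000 each.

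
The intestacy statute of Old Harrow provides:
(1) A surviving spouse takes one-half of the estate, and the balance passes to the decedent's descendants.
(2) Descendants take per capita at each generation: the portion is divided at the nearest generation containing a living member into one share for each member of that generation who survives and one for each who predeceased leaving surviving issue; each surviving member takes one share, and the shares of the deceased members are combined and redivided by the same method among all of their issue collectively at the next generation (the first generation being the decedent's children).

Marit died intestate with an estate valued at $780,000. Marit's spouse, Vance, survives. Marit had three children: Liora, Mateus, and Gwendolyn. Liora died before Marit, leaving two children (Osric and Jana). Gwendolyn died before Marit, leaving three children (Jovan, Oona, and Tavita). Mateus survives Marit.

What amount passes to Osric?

Osric receives $52,000.

Vance takes one-half of $780,000 = $390,000. The remaining $390,000 passes to the descendants.
The descendants' portion ($390,000) is divided at the children's generation into 3 shares of $130,000. Mateus takes $130,000. The 2 shares of the deceased (Liora and Gwendolyn) are combined into a pool of $260,000.
That pool ($260,000) is divided at the grandchildren's generation equally among Osric, Jana, Jovan, Oona, and Tavita: $52,000 each.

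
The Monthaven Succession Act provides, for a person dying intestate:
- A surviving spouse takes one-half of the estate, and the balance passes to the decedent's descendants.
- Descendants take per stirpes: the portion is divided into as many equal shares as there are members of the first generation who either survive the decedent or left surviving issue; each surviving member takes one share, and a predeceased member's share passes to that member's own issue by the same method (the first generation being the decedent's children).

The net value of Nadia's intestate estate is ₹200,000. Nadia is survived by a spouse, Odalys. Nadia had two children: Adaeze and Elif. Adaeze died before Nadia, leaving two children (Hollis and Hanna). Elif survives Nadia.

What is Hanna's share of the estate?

Odalys takes one-half of ₹200,000 = ₹100,000. The remaining ₹100,000 passes to the descendants.
The descendants' portion (₹100,000) is divided into 2 shares of ₹50,000: Elif takes ₹50,000; Adaeze's ₹50,000 share passes to Adaeze's issue.
Adaeze's share (₹50,000) is divided into 2 shares of ₹25,000: Hollis and Hanna each take ₹25,000.

Hanna receives ₹25,000.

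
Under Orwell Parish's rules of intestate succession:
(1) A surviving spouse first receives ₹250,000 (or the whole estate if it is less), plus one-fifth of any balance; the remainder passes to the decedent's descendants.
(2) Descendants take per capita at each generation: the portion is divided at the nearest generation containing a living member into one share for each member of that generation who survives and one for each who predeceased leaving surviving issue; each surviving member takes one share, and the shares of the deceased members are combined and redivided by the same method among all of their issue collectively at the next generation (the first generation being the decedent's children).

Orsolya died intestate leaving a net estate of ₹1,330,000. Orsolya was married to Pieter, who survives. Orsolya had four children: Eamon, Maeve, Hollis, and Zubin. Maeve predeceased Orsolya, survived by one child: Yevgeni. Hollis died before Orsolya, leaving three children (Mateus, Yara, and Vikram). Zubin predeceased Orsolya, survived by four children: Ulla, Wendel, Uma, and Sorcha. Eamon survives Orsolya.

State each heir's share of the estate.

Pieter first takes ₹250,000, leaving a balance of ₹1,080,000. Pieter then takes one-fifth of the balance (₹216,000), for a total of ₹466,000. The remaining ₹864,000 passes to the descendants.
The descendants' portion (₹864,000) is divided at the children's generation into 4 shares of ₹216,000. Eamon takes ₹216,000. The 3 shares of the deceased (Maeve, Hollis, and Zubin) are combined into a pool of ₹648,000.
That pool (₹648,000) is divided at the grandchildren's generation equally among Yevgeni, Mateus, Yara, Vikram, Ulla, Wendel, Uma, and Sorcha: ₹81,000 each.

Pieter: ₹466,000; Eamon: ₹216,000; Yevgeni: ₹81,000; Mateus: ₹81,000; Yara: ₹81,000; Vikram: ₹81,000; Ulla: ₹81,000; Wendel: ₹81,000; Uma: ₹81,000; Sorcha: ₹81,000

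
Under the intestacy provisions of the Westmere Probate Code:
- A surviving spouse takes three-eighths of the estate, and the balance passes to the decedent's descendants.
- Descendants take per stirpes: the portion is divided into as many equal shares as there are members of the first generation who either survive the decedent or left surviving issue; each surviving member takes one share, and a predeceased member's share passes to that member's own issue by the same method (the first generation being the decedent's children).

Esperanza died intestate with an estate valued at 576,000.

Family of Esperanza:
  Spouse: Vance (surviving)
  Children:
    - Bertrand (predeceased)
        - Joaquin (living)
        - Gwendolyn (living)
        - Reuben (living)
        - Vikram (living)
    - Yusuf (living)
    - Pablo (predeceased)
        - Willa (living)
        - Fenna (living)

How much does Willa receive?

Vance takes three-eighths of 576,000 = 216,000. The remaining 360,000 passes to the descendants.
The descendants' portion (360,000) is divided into 3 shares of 120,000: Yusuf takes 120,000; Bertrand's 120,000 share passes to Bertrand's issue; Pablo's 120,000 share passes to Pablo's issue.
Bertrand's share (120,000) is divided into 4 shares of 30,000: Joaquin, Gwendolyn, Reuben, and Vikram each take 30,000.
Pablo's share (120,000) is divided into 2 shares of 60,000: Willa and Fenna each take 60,000.

Willa receives 60,000.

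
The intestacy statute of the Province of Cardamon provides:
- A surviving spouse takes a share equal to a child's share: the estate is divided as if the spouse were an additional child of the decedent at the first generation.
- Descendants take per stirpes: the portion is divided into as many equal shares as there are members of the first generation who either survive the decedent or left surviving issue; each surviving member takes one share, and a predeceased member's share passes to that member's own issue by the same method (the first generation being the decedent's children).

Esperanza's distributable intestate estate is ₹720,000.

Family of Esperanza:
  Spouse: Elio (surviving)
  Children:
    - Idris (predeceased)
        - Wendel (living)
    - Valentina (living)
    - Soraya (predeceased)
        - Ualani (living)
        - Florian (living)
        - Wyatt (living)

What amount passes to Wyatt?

The spouse counts as an additional share at the children's level, so there are 4 primary shares of ₹180,000. Elio takes one such share (₹180,000).
The children's combined portion (₹540,000) is divided into 3 shares of ₹180,000: Valentina takes ₹180,000; Idris's ₹180,000 share passes to Idris's issue; Soraya's ₹180,000 share passes to Soraya's issue.
Idris's share (₹180,000) passes entirely to Wendel.
Soraya's share (₹180,000) is divided into 3 shares of ₹60,000: Ualani, Florian, and Wyatt each take ₹60,000.

Wyatt receives ₹60,000.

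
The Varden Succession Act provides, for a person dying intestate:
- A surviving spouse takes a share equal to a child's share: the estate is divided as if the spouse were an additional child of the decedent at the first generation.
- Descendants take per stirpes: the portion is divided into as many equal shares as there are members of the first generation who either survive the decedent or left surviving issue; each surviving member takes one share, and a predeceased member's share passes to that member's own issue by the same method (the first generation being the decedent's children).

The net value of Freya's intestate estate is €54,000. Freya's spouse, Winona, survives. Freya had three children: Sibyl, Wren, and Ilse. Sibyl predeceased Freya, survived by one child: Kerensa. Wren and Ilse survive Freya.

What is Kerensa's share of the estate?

The spouse counts as an additional share at the children's level, so there are 4 primary shares of €13,500. Winona takes one such share (€13,500).
The children's combined portion (€40,500) is divided into 3 shares of €13,500: Wren and Ilse each take €13,500; Sibyl's €13,500 share passes to Sibyl's issue.
Sibyl's share (€13,500) passes entirely to Kerensa.

Kerensa receives €13,500.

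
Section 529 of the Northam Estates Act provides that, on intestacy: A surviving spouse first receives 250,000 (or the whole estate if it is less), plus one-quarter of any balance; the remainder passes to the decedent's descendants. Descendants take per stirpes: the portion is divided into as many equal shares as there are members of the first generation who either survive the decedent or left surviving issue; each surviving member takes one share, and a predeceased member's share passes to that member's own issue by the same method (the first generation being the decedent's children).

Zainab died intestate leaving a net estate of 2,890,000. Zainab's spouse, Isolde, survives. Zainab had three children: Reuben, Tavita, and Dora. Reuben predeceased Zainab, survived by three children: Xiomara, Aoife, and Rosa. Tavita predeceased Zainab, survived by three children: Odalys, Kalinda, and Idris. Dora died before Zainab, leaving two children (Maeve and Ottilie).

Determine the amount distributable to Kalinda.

Isolde first takes 250,000, leaving a balance of 2,640,000. Isolde then takes one-quarter of the balance (660,000), for a total of 910,000. The remaining 1,980,000 passes to the descendants.
The descendants' portion (1,980,000) is divided into 3 shares of 660,000: Reuben's 660,000 share passes to Reuben's issue; Tavita's 660,000 share passes to Tavita's issue; Dora's 660,000 share passes to Dora's issue.
Reuben's share (660,000) is divided into 3 shares of 220,000: Xiomara, Aoife, and Rosa each take 220,000.
Tavita's share (660,000) is divided into 3 shares of 220,000: Odalys, Kalinda, and Idris each take 220,000.
Dora's share (660,000) is divided into 2 shares of 330,000: Maeve and Ottilie each take 330,000.

Kalinda receives 220,000.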